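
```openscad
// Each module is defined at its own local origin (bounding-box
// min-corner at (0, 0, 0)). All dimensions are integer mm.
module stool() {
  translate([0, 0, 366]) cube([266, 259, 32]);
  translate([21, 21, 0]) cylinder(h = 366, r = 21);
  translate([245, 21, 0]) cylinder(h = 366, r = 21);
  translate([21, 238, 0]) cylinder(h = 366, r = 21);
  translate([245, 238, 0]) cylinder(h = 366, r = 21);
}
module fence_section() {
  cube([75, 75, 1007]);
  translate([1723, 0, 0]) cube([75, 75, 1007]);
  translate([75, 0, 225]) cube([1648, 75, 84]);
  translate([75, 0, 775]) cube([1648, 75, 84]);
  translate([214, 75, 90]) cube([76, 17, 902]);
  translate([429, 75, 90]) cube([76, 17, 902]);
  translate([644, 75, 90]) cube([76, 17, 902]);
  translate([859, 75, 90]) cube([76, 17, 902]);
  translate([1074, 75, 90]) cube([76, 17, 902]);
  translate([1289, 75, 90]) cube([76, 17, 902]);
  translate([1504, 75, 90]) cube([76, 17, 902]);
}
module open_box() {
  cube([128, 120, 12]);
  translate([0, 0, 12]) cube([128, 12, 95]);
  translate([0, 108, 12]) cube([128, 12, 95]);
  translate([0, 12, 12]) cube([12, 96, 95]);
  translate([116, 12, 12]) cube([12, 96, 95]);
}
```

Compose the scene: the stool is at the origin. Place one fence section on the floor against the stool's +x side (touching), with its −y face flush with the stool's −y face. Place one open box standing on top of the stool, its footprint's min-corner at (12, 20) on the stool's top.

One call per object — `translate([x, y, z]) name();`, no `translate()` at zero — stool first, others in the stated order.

stool();
translate([266, 0, 0]) fence_section();
translate([12, 20, 398]) open_box();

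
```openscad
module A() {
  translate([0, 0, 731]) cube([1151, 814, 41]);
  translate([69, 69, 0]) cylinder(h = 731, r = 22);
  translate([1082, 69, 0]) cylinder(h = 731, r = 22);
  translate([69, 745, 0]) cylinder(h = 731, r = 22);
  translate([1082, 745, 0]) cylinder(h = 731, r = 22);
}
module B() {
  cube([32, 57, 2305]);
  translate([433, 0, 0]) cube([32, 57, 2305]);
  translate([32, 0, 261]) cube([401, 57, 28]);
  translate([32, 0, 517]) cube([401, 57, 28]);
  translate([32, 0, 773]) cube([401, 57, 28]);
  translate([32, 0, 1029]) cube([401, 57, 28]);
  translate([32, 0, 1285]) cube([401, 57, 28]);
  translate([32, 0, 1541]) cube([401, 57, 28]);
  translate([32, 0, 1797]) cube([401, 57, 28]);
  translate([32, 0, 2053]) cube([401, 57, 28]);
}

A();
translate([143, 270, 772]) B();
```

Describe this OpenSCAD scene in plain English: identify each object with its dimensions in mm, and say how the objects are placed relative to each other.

A is a rectangular dining table. The top is 1151×814×41 mm with its upper surface at z = 772 mm. It stands on four round legs of 44 mm diameter, each leg's bounding box inset 47 mm from the nearest pair of top edges, running from the floor to the underside of the top.

B is a wooden ladder with two side rails of 32×57 mm section and 2305 mm height, set 465 mm apart overall. Between them run 8 rectangular rungs (57 mm deep, 28 mm thick), front faces flush with the rails' −y face. The bottom of the first rung is 261 mm above the floor and each subsequent rung is 256 mm higher than the one below.

The ladder is on top of the table.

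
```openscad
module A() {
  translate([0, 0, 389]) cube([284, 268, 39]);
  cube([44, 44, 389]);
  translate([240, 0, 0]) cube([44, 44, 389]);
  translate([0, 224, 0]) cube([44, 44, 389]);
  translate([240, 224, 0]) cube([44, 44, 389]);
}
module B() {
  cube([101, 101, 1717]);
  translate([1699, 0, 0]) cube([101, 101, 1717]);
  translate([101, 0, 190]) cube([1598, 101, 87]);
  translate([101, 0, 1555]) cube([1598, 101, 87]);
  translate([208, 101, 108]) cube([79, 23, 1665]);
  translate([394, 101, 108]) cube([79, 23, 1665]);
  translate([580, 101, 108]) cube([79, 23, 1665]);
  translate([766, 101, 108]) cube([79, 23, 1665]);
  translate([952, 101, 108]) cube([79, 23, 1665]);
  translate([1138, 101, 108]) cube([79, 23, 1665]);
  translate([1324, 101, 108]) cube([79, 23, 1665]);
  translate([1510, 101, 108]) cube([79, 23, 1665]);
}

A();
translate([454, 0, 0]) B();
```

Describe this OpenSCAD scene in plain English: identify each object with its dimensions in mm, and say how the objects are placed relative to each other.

A is a four-legged stool. The seat is 284×268 mm, 39 mm thick, top at z = 428 mm. It stands on four square legs, each 44×44 mm in cross-section, from z = 0 to the seat underside, each flush with a corner of the seat.

B is a fence section. Two 101×101 mm posts, 1717 mm tall, stand on the floor with a clear span of 1598 mm between their inner faces. Two horizontal rails of 101×87 mm section span the gap between the posts with their undersides at z = 190 mm and z = 1555 mm, flush with the posts' −y face. 8 pickets, each 79 mm wide, 23 mm thick and 1665 mm tall, are fixed to the +y face of the rails with their bottoms at z = 108 mm, evenly spaced across the span with equal gaps (rounded down to the nearest mm) at the −x end and between each pair — any rounding remainder accumulates at the +x end.

The fence section is on the floor beside the stool on its +x side.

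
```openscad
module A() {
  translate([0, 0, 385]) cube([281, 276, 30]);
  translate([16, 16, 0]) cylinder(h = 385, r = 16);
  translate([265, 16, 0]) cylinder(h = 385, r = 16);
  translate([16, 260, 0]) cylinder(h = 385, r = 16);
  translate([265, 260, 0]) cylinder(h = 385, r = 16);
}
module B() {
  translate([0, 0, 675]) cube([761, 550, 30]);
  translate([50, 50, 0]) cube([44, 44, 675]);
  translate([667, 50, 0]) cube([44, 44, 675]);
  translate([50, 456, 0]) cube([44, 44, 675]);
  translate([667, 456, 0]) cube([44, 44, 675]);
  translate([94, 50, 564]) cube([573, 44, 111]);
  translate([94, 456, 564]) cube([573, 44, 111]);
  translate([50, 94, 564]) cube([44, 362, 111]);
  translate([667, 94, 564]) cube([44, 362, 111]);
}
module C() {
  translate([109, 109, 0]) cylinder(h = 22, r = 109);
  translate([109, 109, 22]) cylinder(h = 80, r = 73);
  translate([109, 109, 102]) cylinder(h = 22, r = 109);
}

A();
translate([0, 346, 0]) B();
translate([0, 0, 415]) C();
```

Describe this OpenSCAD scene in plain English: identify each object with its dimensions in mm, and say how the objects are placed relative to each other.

A is a four-legged stool. The seat is a 281×276×30 mm slab whose top surface is at z = 415 mm; four round legs, each 32 mm in diameter, run from the floor (z = 0) to the underside of the seat, each leg's axis is inset half a diameter from the nearest pair of seat edges (so the leg's bounding box is flush with the corner).

B is a table with a 761×550 mm rectangular top, 30 mm thick, top surface at z = 705 mm, supported by four 44×44 mm square legs, each inset 50 mm from the nearest pair of top edges, running from the floor. Four apron rails, 44 mm thick and 111 mm tall, run between adjacent legs with their top edges flush with the underside of the top and their outer faces flush with the legs' outer faces.

C is a spool: two coaxial disc flanges of radius 109 mm and thickness 22 mm, joined by a core cylinder of radius 73 mm and height 80 mm. The lower flange rests on z = 0 and the three cylinders share a vertical axis.

The table is on the floor beside the stool on its +y side. The spool is on top of the stool.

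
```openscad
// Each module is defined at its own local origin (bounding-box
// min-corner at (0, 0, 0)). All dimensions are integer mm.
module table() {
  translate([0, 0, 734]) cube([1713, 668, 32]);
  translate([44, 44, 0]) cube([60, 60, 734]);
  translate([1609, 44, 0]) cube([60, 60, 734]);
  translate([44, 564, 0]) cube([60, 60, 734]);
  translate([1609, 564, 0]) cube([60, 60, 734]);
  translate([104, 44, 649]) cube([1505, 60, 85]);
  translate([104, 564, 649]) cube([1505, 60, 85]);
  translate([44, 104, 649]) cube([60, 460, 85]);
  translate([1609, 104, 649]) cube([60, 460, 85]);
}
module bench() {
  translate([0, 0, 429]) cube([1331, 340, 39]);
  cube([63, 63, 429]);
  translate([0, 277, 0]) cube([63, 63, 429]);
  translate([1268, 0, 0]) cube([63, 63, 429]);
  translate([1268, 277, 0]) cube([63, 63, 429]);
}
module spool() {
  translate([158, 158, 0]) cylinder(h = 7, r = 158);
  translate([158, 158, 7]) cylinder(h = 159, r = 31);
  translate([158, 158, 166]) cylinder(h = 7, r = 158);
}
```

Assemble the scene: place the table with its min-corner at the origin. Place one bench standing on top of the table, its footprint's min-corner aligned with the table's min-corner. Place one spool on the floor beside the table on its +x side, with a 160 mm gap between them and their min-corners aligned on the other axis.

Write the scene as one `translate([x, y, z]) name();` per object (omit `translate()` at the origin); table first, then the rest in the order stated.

table();
translate([0, 0, 766]) bench();
translate([1873, 0, 0]) spool();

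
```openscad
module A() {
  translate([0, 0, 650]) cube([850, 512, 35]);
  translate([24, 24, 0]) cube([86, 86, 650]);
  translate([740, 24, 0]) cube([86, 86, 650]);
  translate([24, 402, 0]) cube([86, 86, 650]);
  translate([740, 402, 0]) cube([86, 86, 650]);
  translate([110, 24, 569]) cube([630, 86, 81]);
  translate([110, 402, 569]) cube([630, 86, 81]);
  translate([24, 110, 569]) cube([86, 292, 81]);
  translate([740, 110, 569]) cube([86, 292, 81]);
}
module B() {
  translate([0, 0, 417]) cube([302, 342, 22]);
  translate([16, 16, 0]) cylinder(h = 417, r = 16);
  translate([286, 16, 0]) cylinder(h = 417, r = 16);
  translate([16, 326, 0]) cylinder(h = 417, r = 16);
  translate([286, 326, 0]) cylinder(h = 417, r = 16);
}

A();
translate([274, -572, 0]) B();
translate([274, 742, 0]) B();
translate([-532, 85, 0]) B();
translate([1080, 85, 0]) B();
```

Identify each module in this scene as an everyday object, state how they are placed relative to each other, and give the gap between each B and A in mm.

A is a table. B is a stool. Four stools sit around the table at the −y, +y, −x, +x sides. The gap between each stool and the table is 230 mm.

Each stool's nearest face is 230 mm from the table's bounding box.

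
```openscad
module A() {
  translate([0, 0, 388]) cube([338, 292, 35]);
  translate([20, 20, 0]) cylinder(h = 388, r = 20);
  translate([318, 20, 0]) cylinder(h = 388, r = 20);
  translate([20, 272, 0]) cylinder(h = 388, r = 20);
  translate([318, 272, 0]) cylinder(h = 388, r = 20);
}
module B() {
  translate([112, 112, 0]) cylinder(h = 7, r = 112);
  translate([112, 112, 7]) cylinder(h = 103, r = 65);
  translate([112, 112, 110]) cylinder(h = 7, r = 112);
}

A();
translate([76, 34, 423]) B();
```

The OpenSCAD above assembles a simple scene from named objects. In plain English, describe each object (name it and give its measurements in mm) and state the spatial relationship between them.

A is a simple wooden stool: a rectangular seat 338 mm (x) by 292 mm (y), 35 mm thick, top face at z = 423 mm, on four round legs, each 40 mm in diameter. The legs rest on z = 0, each leg's axis is inset half a diameter from the nearest pair of seat edges (so the leg's bounding box is flush with the corner).

B is a spool: two coaxial disc flanges of radius 112 mm and thickness 7 mm, joined by a core cylinder of radius 65 mm and height 103 mm. The lower flange rests on z = 0 and the three cylinders share a vertical axis.

The spool is on top of the stool.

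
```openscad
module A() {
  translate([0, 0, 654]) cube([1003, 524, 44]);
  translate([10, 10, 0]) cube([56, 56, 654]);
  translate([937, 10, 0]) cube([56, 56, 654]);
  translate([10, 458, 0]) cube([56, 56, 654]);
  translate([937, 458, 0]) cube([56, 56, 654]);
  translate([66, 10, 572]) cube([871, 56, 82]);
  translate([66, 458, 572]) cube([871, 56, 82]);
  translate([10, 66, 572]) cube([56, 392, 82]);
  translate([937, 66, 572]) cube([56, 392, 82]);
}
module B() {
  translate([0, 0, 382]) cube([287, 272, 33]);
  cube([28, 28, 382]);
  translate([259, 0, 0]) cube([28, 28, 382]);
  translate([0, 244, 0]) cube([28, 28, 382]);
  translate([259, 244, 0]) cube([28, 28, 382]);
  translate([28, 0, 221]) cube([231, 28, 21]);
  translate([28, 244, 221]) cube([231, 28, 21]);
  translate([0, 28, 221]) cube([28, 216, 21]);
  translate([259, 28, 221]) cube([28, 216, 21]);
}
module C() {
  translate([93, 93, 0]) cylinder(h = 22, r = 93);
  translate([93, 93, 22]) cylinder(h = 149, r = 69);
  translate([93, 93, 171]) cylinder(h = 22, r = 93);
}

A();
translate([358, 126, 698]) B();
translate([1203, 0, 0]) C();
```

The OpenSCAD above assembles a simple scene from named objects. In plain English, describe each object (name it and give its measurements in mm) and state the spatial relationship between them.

A is a table with a 1003×524 mm rectangular top, 44 mm thick, top surface at z = 698 mm, supported by four 56×56 mm square legs, each inset 10 mm from the nearest pair of top edges, running from the floor. Four apron rails, 56 mm thick and 82 mm tall, run between adjacent legs with their top edges flush with the underside of the top and their outer faces flush with the legs' outer faces.

B is a four-legged stool. The seat is a 287×272×33 mm slab whose top surface is at z = 415 mm; four square legs, each 28×28 mm in cross-section, run from the floor (z = 0) to the underside of the seat, each flush with a corner of the seat. Four stretchers, 28 mm wide and 21 mm tall, connect adjacent legs with their undersides at z = 221 mm, each running between the inner faces of the legs it joins and aligned with the legs' outer faces on the other axis.

C is a spool: two coaxial disc flanges of radius 93 mm and thickness 22 mm, joined by a core cylinder of radius 69 mm and height 149 mm. The lower flange rests on z = 0 and the three cylinders share a vertical axis.

The stool is on top of the table, centred. The spool is on the floor beside the table on its +x side.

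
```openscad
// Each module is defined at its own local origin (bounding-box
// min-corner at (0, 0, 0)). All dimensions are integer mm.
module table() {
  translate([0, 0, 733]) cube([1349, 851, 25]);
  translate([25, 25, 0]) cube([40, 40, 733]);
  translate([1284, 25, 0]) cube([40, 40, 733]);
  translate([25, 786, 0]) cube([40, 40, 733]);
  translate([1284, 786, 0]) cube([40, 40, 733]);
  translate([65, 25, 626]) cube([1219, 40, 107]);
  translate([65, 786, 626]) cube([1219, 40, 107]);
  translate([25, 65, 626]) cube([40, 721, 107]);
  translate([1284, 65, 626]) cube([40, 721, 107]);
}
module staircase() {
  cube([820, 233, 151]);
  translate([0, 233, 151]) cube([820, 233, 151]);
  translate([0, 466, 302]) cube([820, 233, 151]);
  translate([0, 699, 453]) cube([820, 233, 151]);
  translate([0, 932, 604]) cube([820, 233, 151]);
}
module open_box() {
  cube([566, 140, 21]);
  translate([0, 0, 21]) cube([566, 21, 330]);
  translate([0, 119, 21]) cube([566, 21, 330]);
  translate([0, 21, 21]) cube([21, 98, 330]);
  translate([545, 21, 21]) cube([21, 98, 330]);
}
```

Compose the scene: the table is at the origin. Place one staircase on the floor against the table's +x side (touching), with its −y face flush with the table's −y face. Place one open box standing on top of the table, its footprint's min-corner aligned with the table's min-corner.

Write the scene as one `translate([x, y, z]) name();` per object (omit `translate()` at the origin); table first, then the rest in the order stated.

table();
translate([1349, 0, 0]) staircase();
translate([0, 0, 758]) open_box();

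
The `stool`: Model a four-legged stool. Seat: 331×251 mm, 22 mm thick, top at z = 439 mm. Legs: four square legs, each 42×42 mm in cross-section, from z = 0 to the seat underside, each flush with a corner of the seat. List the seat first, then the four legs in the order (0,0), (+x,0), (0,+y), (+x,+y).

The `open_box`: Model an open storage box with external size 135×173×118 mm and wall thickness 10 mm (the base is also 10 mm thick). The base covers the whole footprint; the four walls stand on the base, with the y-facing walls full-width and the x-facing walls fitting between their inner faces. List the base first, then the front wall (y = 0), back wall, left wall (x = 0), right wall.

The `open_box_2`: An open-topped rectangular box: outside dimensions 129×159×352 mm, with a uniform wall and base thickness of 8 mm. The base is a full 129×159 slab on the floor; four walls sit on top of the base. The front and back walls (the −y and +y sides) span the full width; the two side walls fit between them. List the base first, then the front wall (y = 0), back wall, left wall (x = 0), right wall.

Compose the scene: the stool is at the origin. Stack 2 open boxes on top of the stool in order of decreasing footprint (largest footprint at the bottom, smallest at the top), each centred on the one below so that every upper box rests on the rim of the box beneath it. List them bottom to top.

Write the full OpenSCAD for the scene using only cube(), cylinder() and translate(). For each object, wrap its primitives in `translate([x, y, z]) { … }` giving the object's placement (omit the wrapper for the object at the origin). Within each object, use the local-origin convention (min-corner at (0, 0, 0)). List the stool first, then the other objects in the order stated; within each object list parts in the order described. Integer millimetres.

translate([0, 0, 417]) cube([331, 251, 22]);
cube([42, 42, 417]);
translate([289, 0, 0]) cube([42, 42, 417]);
translate([0, 209, 0]) cube([42, 42, 417]);
translate([289, 209, 0]) cube([42, 42, 417]);
translate([98, 39, 439]) {
  cube([135, 173, 10]);
  translate([0, 0, 10]) cube([135, 10, 108]);
  translate([0, 163, 10]) cube([135, 10, 108]);
  translate([0, 10, 10]) cube([10, 153, 108]);
  translate([125, 10, 10]) cube([10, 153, 108]);
}
translate([101, 46, 557]) {
  cube([129, 159, 8]);
  translate([0, 0, 8]) cube([129, 8, 344]);
  translate([0, 151, 8]) cube([129, 8, 344]);
  translate([0, 8, 8]) cube([8, 143, 344]);
  translate([121, 8, 8]) cube([8, 143, 344]);
}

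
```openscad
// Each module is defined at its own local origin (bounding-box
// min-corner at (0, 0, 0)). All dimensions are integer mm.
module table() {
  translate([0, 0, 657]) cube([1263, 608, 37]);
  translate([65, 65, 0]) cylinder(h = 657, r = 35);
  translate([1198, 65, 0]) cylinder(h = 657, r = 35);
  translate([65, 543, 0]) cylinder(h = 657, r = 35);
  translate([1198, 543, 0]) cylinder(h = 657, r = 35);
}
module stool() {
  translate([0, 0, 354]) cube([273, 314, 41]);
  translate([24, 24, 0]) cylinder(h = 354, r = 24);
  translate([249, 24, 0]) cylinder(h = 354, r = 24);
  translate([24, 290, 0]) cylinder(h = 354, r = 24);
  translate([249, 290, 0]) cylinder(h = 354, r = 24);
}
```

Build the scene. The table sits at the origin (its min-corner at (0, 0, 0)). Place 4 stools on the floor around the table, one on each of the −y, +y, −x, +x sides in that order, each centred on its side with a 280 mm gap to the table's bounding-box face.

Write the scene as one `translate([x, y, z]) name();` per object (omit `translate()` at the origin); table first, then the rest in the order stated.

table();
translate([495, -594, 0]) stool();
translate([495, 888, 0]) stool();
translate([-553, 147, 0]) stool();
translate([1543, 147, 0]) stool();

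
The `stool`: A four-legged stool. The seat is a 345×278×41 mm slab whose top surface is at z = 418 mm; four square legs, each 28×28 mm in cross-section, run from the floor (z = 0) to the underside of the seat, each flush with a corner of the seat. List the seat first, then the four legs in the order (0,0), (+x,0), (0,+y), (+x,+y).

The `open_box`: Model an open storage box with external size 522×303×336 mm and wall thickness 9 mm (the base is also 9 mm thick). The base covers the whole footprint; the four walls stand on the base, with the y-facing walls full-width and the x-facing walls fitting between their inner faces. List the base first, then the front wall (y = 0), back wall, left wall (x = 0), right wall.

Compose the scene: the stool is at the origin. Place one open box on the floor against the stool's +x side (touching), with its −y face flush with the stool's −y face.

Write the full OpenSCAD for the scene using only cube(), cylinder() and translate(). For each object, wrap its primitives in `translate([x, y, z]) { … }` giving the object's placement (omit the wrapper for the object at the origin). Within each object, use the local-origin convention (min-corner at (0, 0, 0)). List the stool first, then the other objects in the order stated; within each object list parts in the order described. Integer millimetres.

translate([0, 0, 377]) cube([345, 278, 41]);
cube([28, 28, 377]);
translate([317, 0, 0]) cube([28, 28, 377]);
translate([0, 250, 0]) cube([28, 28, 377]);
translate([317, 250, 0]) cube([28, 28, 377]);
translate([345, 0, 0]) {
  cube([522, 303, 9]);
  translate([0, 0, 9]) cube([522, 9, 327]);
  translate([0, 294, 9]) cube([522, 9, 327]);
  translate([0, 9, 9]) cube([9, 285, 327]);
  translate([513, 9, 9]) cube([9, 285, 327]);
}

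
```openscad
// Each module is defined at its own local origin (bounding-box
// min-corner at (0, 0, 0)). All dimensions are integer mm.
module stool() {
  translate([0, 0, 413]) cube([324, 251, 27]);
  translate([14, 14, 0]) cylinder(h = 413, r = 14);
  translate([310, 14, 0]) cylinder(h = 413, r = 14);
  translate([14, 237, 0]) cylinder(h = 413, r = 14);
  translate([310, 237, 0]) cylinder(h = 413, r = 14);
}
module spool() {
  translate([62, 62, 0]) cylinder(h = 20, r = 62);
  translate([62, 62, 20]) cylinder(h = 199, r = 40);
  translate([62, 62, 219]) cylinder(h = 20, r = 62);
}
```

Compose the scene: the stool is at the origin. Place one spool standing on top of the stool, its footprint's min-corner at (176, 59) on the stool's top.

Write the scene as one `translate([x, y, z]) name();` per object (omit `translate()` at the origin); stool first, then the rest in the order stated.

stool();
translate([176, 59, 440]) spool();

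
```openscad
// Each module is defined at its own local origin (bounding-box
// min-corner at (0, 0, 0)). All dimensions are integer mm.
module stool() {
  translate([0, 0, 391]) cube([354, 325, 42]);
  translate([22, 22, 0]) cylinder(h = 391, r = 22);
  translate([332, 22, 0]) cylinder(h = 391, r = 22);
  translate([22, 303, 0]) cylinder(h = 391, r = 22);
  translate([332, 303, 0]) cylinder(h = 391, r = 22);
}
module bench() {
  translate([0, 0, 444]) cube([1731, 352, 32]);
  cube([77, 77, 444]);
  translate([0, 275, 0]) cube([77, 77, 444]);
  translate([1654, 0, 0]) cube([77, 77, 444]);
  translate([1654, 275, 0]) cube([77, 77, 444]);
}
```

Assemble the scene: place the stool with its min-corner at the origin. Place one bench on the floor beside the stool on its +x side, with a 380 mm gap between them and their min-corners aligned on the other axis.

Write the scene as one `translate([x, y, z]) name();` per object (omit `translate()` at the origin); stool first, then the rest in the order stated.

stool();
translate([734, 0, 0]) bench();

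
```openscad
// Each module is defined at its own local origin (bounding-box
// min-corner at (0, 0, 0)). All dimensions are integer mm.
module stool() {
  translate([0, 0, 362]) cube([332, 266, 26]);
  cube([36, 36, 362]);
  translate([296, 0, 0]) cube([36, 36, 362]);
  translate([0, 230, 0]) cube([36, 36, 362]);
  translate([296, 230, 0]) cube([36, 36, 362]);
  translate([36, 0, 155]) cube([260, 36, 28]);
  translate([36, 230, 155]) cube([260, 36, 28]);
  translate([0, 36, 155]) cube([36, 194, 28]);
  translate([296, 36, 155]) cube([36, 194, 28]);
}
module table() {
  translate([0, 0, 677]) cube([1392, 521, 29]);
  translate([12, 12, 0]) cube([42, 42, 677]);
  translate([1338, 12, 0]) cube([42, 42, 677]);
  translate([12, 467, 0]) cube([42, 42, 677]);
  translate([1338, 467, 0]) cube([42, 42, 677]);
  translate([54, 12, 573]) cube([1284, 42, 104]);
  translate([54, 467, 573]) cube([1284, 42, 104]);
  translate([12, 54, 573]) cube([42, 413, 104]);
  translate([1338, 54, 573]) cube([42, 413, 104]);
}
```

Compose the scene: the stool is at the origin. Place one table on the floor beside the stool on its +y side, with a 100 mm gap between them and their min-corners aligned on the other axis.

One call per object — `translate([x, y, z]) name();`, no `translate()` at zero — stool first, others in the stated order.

stool();
translate([0, 366, 0]) table();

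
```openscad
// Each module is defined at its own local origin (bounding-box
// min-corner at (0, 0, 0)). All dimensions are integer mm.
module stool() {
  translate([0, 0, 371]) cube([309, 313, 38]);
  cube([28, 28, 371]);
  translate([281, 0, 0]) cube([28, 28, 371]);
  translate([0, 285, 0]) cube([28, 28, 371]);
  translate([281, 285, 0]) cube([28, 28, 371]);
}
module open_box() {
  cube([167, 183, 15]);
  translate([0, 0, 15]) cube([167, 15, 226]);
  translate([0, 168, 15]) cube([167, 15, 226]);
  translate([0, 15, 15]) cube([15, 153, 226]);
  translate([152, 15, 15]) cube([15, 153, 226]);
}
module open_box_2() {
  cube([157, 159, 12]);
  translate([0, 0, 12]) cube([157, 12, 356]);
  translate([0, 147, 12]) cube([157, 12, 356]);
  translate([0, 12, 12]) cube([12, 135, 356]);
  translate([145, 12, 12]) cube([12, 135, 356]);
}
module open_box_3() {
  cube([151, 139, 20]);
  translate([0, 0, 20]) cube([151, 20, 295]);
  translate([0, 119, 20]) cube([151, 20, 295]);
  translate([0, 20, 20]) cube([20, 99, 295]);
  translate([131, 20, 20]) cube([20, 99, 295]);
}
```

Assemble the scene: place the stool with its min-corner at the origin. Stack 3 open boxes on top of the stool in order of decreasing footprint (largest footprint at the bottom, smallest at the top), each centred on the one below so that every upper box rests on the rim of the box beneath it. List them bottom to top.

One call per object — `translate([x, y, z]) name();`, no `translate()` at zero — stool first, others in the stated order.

stool();
translate([71, 65, 409]) open_box();
translate([76, 77, 650]) open_box_2();
translate([79, 87, 1018]) open_box_3();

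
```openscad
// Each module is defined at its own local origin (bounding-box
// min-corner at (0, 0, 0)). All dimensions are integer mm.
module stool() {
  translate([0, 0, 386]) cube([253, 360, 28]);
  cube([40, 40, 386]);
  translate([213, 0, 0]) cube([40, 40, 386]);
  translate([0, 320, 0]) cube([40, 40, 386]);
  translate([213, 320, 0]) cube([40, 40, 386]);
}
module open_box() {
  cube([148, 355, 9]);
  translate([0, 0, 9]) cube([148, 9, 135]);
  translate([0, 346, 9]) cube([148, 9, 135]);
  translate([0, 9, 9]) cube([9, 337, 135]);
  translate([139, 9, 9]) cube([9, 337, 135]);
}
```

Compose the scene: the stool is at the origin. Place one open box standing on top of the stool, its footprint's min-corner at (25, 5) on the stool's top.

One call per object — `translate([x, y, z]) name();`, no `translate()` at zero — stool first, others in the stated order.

stool();
translate([25, 5, 414]) open_box();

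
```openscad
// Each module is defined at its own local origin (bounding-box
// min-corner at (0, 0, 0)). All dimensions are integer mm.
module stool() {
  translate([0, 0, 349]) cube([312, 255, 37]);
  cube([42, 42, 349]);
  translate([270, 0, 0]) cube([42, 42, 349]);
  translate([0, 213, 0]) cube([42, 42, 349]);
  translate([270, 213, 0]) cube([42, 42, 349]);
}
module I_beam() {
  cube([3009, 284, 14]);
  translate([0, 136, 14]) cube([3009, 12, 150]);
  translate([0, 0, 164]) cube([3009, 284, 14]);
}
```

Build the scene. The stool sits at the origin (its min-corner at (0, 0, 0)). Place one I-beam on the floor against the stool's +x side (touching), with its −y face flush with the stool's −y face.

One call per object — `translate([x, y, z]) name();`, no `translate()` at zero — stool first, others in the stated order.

stool();
translate([312, 0, 0]) I_beam();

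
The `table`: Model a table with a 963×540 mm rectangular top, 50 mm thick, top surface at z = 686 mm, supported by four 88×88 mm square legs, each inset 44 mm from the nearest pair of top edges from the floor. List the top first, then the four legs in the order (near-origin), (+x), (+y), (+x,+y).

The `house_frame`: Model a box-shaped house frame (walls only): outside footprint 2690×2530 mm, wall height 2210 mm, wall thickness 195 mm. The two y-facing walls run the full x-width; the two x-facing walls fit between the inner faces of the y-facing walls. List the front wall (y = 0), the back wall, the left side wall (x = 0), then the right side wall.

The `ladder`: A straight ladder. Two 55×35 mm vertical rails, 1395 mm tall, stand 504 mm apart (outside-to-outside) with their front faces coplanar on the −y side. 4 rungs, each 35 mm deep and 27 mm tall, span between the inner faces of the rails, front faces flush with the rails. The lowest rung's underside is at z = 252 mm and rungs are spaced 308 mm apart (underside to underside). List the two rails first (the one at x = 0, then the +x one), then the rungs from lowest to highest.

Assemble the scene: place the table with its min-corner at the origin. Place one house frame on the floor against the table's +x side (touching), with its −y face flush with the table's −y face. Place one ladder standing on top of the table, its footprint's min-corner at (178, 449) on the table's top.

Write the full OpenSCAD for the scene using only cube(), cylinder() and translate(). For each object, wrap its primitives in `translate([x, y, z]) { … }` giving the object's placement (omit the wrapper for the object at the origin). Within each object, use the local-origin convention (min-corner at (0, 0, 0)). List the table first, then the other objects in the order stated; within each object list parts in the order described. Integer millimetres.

translate([0, 0, 636]) cube([963, 540, 50]);
translate([44, 44, 0]) cube([88, 88, 636]);
translate([831, 44, 0]) cube([88, 88, 636]);
translate([44, 408, 0]) cube([88, 88, 636]);
translate([831, 408, 0]) cube([88, 88, 636]);
translate([963, 0, 0]) {
  cube([2690, 195, 2210]);
  translate([0, 2335, 0]) cube([2690, 195, 2210]);
  translate([0, 195, 0]) cube([195, 2140, 2210]);
  translate([2495, 195, 0]) cube([195, 2140, 2210]);
}
translate([178, 449, 686]) {
  cube([55, 35, 1395]);
  translate([449, 0, 0]) cube([55, 35, 1395]);
  translate([55, 0, 252]) cube([394, 35, 27]);
  translate([55, 0, 560]) cube([394, 35, 27]);
  translate([55, 0, 868]) cube([394, 35, 27]);
  translate([55, 0, 1176]) cube([394, 35, 27]);
}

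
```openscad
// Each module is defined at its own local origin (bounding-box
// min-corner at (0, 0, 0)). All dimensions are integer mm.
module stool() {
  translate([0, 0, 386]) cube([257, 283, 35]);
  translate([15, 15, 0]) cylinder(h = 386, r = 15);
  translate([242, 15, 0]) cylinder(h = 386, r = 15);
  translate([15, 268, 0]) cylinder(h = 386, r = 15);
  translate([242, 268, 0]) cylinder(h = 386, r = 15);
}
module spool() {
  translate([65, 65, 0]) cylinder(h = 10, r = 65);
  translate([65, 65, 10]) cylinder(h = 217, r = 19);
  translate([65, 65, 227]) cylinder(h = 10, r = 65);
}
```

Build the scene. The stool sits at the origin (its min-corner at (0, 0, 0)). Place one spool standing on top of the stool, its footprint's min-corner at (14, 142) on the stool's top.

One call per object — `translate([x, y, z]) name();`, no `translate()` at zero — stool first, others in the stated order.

stool();
translate([14, 142, 421]) spool();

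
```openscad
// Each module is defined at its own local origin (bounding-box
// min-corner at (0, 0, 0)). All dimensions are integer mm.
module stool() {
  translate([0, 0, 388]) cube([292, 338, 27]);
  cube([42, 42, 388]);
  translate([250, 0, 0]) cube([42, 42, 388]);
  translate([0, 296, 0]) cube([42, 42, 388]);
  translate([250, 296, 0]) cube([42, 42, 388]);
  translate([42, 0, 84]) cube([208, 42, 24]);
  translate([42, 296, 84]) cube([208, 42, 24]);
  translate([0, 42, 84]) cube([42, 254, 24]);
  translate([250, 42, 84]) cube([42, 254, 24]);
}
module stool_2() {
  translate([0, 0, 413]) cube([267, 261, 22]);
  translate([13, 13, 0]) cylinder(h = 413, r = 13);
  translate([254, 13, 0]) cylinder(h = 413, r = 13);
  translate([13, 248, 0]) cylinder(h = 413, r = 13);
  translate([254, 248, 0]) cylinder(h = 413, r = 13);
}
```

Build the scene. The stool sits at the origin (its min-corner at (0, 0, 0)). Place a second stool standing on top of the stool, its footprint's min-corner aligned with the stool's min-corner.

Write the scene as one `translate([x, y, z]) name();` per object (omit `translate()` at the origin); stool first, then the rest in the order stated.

stool();
translate([0, 0, 415]) stool_2();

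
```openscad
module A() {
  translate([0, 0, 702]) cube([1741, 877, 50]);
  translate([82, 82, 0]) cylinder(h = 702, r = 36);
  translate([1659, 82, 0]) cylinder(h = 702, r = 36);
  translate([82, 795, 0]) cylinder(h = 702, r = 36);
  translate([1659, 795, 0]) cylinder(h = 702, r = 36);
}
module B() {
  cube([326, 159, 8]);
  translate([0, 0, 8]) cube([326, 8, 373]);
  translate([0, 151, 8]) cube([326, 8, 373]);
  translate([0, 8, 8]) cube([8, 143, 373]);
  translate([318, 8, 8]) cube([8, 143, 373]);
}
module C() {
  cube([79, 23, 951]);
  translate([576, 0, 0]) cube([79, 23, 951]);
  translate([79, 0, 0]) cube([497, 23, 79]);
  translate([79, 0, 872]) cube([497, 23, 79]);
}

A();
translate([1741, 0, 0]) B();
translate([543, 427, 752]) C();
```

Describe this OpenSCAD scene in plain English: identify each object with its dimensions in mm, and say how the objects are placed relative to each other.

A is a table: top 1741 mm (x) × 877 mm (y), 50 mm thick, upper face at z = 752 mm, on four round legs of 72 mm diameter, each leg's bounding box inset 46 mm from the nearest pair of top edges, running from z = 0 to the bottom of the top.

B is an open-topped rectangular box: outside dimensions 326×159×381 mm, with a uniform wall and base thickness of 8 mm. The base is a full 326×159 slab on the floor; four walls sit on top of the base. The front and back walls (the −y and +y sides) span the full width; the two side walls fit between them.

C is a rectangular picture frame lying in the x–z plane (depth along y). The opening is 497 mm wide (x) by 793 mm tall (z), surrounded by a border 79 mm wide on all four sides. The frame is 23 mm deep and is made of two full-height vertical stiles with two horizontal rails fitted between them.

The open box is against the table's +x side, with their −y faces flush. The picture frame is on top of the table, centred.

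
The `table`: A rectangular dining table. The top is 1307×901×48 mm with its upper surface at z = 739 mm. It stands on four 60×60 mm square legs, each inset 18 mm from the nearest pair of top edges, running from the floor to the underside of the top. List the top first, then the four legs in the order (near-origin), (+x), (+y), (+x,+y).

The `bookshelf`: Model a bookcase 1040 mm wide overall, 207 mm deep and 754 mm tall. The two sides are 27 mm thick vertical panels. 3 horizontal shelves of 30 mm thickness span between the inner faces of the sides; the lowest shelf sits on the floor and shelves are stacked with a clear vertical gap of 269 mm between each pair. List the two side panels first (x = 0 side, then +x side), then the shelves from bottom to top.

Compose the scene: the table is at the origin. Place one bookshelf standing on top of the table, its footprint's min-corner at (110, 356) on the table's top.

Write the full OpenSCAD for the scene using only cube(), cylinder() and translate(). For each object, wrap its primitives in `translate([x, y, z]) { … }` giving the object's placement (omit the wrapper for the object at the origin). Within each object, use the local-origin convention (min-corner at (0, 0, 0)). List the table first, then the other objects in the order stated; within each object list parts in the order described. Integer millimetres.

translate([0, 0, 691]) cube([1307, 901, 48]);
translate([18, 18, 0]) cube([60, 60, 691]);
translate([1229, 18, 0]) cube([60, 60, 691]);
translate([18, 823, 0]) cube([60, 60, 691]);
translate([1229, 823, 0]) cube([60, 60, 691]);
translate([110, 356, 739]) {
  cube([27, 207, 754]);
  translate([1013, 0, 0]) cube([27, 207, 754]);
  translate([27, 0, 0]) cube([986, 207, 30]);
  translate([27, 0, 299]) cube([986, 207, 30]);
  translate([27, 0, 598]) cube([986, 207, 30]);
}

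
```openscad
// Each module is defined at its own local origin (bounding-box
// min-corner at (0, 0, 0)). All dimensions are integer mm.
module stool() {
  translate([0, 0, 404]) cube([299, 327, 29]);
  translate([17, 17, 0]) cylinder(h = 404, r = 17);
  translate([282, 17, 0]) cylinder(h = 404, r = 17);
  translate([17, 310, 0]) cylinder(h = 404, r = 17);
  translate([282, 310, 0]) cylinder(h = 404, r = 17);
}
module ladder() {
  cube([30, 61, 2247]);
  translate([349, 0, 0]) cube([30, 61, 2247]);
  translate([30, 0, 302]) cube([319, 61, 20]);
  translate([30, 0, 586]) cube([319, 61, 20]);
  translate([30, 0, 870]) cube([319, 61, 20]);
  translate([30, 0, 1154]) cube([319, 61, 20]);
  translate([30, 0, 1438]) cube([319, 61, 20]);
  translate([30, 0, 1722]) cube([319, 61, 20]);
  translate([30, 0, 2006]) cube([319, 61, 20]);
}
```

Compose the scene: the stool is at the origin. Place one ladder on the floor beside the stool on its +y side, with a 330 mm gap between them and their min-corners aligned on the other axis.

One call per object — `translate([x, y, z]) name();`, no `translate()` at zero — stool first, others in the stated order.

stool();
translate([0, 657, 0]) ladder();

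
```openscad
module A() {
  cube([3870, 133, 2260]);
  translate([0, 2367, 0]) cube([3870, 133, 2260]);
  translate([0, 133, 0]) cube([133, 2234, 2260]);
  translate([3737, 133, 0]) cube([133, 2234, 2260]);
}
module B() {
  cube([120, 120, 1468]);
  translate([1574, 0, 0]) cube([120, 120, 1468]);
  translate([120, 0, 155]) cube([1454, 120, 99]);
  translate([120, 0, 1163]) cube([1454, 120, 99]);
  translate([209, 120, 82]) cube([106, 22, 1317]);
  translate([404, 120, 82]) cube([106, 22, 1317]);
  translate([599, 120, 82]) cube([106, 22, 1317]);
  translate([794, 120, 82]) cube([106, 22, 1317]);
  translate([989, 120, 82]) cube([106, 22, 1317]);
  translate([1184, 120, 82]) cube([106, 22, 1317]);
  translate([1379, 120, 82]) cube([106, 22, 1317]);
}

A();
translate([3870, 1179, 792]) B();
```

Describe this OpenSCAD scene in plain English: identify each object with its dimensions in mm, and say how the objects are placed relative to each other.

A is the wall frame of a small rectangular building: four walls, each 2260 mm tall and 133 mm thick, enclosing a footprint 3870 mm (x) by 2500 mm (y) outside-to-outside, with no floor or roof. The front and back walls (the −y and +y sides) span the full width; the two side walls fit between them.

B is a fence section. Two 120×120 mm posts, 1468 mm tall, stand on the floor with a clear span of 1454 mm between their inner faces. Two horizontal rails of 120×99 mm section span the gap between the posts with their undersides at z = 155 mm and z = 1163 mm, flush with the posts' −y face. 7 pickets, each 106 mm wide, 22 mm thick and 1317 mm tall, are fixed to the +y face of the rails with their bottoms at z = 82 mm, evenly spaced across the span with equal gaps (rounded down to the nearest mm) at the −x end and between each pair — any rounding remainder accumulates at the +x end.

The fence section is beside the house frame with their tops flush at z = 2260.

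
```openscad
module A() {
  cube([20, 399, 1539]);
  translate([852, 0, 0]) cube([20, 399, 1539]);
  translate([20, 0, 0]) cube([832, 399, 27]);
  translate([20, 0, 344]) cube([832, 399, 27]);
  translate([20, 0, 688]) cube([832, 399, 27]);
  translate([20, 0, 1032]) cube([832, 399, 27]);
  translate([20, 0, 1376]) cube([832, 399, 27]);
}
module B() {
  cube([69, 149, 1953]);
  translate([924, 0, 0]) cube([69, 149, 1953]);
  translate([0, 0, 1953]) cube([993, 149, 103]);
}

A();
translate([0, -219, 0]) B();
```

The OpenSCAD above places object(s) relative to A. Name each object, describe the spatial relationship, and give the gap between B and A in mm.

The door frame's nearest face is 70 mm from the bookshelf's −y face.

A is a bookshelf. B is a door frame. The door frame is on the floor beside the bookshelf on its −y side. The gap between the door frame and the bookshelf is 70 mm.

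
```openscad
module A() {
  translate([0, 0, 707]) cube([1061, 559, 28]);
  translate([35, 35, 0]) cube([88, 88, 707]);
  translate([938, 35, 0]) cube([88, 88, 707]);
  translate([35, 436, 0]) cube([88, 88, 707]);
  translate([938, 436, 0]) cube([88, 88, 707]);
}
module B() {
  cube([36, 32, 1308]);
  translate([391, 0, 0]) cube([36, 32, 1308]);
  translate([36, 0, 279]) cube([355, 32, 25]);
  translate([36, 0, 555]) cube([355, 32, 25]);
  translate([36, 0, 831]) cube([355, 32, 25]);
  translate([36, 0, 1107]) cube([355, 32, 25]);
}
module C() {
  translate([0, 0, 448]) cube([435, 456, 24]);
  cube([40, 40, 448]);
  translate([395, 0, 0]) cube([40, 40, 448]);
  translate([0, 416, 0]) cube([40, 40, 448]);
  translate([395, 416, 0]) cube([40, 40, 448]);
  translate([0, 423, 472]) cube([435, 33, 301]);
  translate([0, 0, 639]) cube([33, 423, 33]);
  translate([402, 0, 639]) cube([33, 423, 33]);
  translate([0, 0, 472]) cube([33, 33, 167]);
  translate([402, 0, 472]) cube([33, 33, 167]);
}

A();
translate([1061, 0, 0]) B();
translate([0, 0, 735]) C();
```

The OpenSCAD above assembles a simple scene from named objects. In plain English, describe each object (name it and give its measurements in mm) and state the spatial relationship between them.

A is a table: top 1061 mm (x) × 559 mm (y), 28 mm thick, upper face at z = 735 mm, on four 88×88 mm square legs, each inset 35 mm from the nearest pair of top edges, running from z = 0 to the bottom of the top.

B is a straight ladder. Two 36×32 mm vertical rails, 1308 mm tall, stand 427 mm apart (outside-to-outside) with their front faces coplanar on the −y side. 4 rungs, each 32 mm deep and 25 mm tall, span between the inner faces of the rails, front faces flush with the rails. The lowest rung's underside is at z = 279 mm and rungs are spaced 276 mm apart (underside to underside).

C is a chair: 435×456 mm seat, 24 mm thick, top at z = 472 mm, on four 40 mm square corner legs flush with the seat edges. A 33 mm thick backrest slab spans the full seat width, extending 301 mm above the seat top, its back face flush with the seat's +y edge. Two armrests of 33×33 mm section run along each side from the seat's front edge to the front of the backrest, top faces 200 mm above the seat top and outer faces flush with the seat's x-edges; a 33×33 mm post under the front of each armrest stands on the seat at the front corner.

The ladder is against the table's +x side, with their −y faces flush. The chair is on top of the table.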